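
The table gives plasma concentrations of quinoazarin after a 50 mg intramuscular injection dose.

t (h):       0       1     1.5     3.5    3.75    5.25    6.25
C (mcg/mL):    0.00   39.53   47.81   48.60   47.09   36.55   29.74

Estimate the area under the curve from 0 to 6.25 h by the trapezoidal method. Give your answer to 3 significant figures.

Trapezoidal AUC_0→6.25:
  [0→1]: (0.00+39.53)/2 × 1 = 19.765
  [1→1.5]: (39.53+47.81)/2 × 0.5 = 21.835
  [1.5→3.5]: (47.81+48.60)/2 × 2 = 96.41
  [3.5→3.75]: (48.60+47.09)/2 × 0.25 = 11.96125
  [3.75→5.25]: (47.09+36.55)/2 × 1.5 = 62.73
  [5.25→6.25]: (36.55+29.74)/2 × 1 = 33.145
  Sum = 245.84625 mcg/mL·h

AUC = 246 mcg/mL·h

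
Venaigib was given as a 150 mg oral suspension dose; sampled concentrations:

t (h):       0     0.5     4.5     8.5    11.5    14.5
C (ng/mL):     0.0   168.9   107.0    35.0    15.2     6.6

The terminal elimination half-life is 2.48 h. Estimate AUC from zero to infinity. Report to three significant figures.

Trapezoidal AUC_0→14.5:
  [0→0.5]: (0.0+168.9)/2 × 0.5 = 42.225
  [0.5→4.5]: (168.9+107.0)/2 × 4 = 551.8
  [4.5→8.5]: (107.0+35.0)/2 × 4 = 284.0
  [8.5→11.5]: (35.0+15.2)/2 × 3 = 75.3
  [11.5→14.5]: (15.2+6.6)/2 × 3 = 32.7
  Sum = 986.025 ng/mL·h
k_e = ln2 / t½ = 0.693147 / 2.48 = 0.2795 h^-1
Extrapolated tail: C_last / k_e = 6.6 / 0.2795 = 23.614
AUC_0→∞ = 986.025 + 23.614 = 1009.639 ng/mL·h

AUC = 1010 ng/mL·h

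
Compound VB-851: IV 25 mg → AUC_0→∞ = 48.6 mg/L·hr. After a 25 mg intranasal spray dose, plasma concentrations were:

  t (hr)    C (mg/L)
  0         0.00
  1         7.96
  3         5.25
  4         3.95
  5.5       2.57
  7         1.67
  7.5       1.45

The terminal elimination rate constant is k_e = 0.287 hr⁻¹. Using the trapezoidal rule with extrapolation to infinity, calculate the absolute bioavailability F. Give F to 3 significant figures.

Trapezoidal AUC_0→7.5 (intranasal spray):
  [0→1]: (0.00+7.96)/2 × 1 = 3.98
  [1→3]: (7.96+5.25)/2 × 2 = 13.21
  [3→4]: (5.25+3.95)/2 × 1 = 4.6
  [4→5.5]: (3.95+2.57)/2 × 1.5 = 4.89
  [5.5→7]: (2.57+1.67)/2 × 1.5 = 3.18
  [7→7.5]: (1.67+1.45)/2 × 0.5 = 0.78
  Sum = 30.64 mg/L·hr
Tail: C_last/k_e = 1.45/0.287 = 5.052
AUC_0→∞ (intranasal spray) = 30.64 + 5.052 = 35.692 mg/L·hr
F = (AUC_ev/D_ev)/(AUC_iv/D_iv) = (35.692/25)/(48.6/25) = 1.42768/1.944 = 0.7344

F = 0.734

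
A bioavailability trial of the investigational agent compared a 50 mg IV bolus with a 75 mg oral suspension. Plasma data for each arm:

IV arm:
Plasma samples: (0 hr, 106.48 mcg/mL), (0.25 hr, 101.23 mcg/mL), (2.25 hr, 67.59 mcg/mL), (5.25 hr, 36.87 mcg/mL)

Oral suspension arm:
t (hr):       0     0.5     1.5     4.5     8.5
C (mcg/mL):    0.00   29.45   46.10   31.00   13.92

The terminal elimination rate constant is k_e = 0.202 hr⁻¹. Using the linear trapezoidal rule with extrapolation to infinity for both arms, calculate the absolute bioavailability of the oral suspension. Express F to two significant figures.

Trapezoidal AUC_0→5.25 (IV):
  [0→0.25]: (106.48+101.23)/2 × 0.25 = 25.96375
  [0.25→2.25]: (101.23+67.59)/2 × 2 = 168.82
  [2.25→5.25]: (67.59+36.87)/2 × 3 = 156.69
  Sum = 351.47375 mcg/mL·hr
IV tail: 36.87/0.202 = 182.525; AUC_iv,0→∞ = 351.47375 + 182.525 = 533.99875 mcg/mL·hr
Trapezoidal AUC_0→8.5 (oral suspension):
  [0→0.5]: (0.00+29.45)/2 × 0.5 = 7.3625
  [0.5→1.5]: (29.45+46.10)/2 × 1 = 37.775
  [1.5→4.5]: (46.10+31.00)/2 × 3 = 115.65
  [4.5→8.5]: (31.00+13.92)/2 × 4 = 89.84
  Sum = 250.6275 mcg/mL·hr
oral suspension tail: 13.92/0.202 = 68.911; AUC_ev,0→∞ = 250.6275 + 68.911 = 319.5385 mcg/mL·hr
F = (AUC_ev/D_ev)/(AUC_iv/D_iv) = (319.5385/75)/(533.99875/50) = 4.26051/10.679975 = 0.3989

F = 0.40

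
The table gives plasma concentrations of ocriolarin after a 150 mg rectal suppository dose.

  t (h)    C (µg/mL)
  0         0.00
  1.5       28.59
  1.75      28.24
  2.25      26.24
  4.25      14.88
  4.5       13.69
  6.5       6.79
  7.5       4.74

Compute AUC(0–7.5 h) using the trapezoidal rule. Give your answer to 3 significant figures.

Trapezoidal AUC_0→7.5:
  [0→1.5]: (0.00+28.59)/2 × 1.5 = 21.4425
  [1.5→1.75]: (28.59+28.24)/2 × 0.25 = 7.10375
  [1.75→2.25]: (28.24+26.24)/2 × 0.5 = 13.62
  [2.25→4.25]: (26.24+14.88)/2 × 2 = 41.12
  [4.25→4.5]: (14.88+13.69)/2 × 0.25 = 3.57125
  [4.5→6.5]: (13.69+6.79)/2 × 2 = 20.48
  [6.5→7.5]: (6.79+4.74)/2 × 1 = 5.765
  Sum = 113.1025 µg/mL·h

AUC = 113 µg/mL·h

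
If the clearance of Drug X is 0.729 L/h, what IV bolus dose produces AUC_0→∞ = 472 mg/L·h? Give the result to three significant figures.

Dose_iv = CL × AUC_0→∞
     = 0.729 × 472 = 344.088 mg

Dose = 344 mg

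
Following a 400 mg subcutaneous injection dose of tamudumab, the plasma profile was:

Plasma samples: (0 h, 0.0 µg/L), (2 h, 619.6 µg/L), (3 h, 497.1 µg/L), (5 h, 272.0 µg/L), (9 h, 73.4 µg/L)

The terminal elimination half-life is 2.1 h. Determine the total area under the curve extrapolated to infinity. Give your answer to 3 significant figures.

AUC = 2860 µg/L·h

Trapezoidal AUC_0→9:
  [0→2]: (0.0+619.6)/2 × 2 = 619.6
  [2→3]: (619.6+497.1)/2 × 1 = 558.35
  [3→5]: (497.1+272.0)/2 × 2 = 769.1
  [5→9]: (272.0+73.4)/2 × 4 = 690.8
  Sum = 2637.85 µg/L·h
k_e = ln2 / t½ = 0.693147 / 2.1 = 0.3301 h^-1
Extrapolated tail: C_last / k_e = 73.4 / 0.3301 = 222.357
AUC_0→∞ = 2637.85 + 222.357 = 2860.207 µg/L·h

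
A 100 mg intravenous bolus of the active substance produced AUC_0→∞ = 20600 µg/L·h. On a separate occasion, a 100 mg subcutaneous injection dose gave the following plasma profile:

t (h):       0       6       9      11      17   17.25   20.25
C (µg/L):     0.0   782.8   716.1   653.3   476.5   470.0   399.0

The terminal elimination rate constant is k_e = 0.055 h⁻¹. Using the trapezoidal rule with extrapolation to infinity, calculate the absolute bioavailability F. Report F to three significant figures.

Trapezoidal AUC_0→20.25 (subcutaneous injection):
  [0→6]: (0.0+782.8)/2 × 6 = 2348.4
  [6→9]: (782.8+716.1)/2 × 3 = 2248.35
  [9→11]: (716.1+653.3)/2 × 2 = 1369.4
  [11→17]: (653.3+476.5)/2 × 6 = 3389.4
  [17→17.25]: (476.5+470.0)/2 × 0.25 = 118.3125
  [17.25→20.25]: (470.0+399.0)/2 × 3 = 1303.5
  Sum = 10777.3625 µg/L·h
Tail: C_last/k_e = 399.0/0.055 = 7254.545
AUC_0→∞ (subcutaneous injection) = 10777.3625 + 7254.545 = 18031.9075 µg/L·h
F = (AUC_ev/D_ev)/(AUC_iv/D_iv) = (18031.9075/100)/(20600/100) = 180.319/206 = 0.8753

F = 0.875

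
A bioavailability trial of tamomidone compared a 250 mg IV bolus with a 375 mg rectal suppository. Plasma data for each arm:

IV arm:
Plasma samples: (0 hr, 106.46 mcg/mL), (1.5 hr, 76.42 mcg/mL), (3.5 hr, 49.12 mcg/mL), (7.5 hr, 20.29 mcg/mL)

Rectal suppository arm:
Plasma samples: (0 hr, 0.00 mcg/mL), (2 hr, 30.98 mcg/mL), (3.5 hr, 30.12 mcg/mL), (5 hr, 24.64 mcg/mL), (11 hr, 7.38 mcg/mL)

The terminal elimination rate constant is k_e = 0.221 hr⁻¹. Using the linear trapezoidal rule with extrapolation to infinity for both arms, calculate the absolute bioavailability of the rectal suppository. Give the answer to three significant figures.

F = 0.334

Trapezoidal AUC_0→7.5 (IV):
  [0→1.5]: (106.46+76.42)/2 × 1.5 = 137.16
  [1.5→3.5]: (76.42+49.12)/2 × 2 = 125.54
  [3.5→7.5]: (49.12+20.29)/2 × 4 = 138.82
  Sum = 401.52 mcg/mL·hr
IV tail: 20.29/0.221 = 91.810; AUC_iv,0→∞ = 401.52 + 91.810 = 493.33 mcg/mL·hr
Trapezoidal AUC_0→11 (rectal suppository):
  [0→2]: (0.00+30.98)/2 × 2 = 30.98
  [2→3.5]: (30.98+30.12)/2 × 1.5 = 45.825
  [3.5→5]: (30.12+24.64)/2 × 1.5 = 41.07
  [5→11]: (24.64+7.38)/2 × 6 = 96.06
  Sum = 213.935 mcg/mL·hr
rectal suppository tail: 7.38/0.221 = 33.394; AUC_ev,0→∞ = 213.935 + 33.394 = 247.329 mcg/mL·hr
F = (AUC_ev/D_ev)/(AUC_iv/D_iv) = (247.329/375)/(493.33/250) = 0.659544/1.97332 = 0.3342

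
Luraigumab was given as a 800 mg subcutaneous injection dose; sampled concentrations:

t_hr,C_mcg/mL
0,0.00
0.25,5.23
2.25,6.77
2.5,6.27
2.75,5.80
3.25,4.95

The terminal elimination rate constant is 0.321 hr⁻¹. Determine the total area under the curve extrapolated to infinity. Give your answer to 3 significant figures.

Trapezoidal AUC_0→3.25:
  [0→0.25]: (0.00+5.23)/2 × 0.25 = 0.65375
  [0.25→2.25]: (5.23+6.77)/2 × 2 = 12.0
  [2.25→2.5]: (6.77+6.27)/2 × 0.25 = 1.63
  [2.5→2.75]: (6.27+5.80)/2 × 0.25 = 1.50875
  [2.75→3.25]: (5.80+4.95)/2 × 0.5 = 2.6875
  Sum = 18.48 mcg/mL·hr
Extrapolated tail: C_last / k_e = 4.95 / 0.321 = 15.421
AUC_0→∞ = 18.48 + 15.421 = 33.901 mcg/mL·hr

AUC = 33.9 mcg/mL·hr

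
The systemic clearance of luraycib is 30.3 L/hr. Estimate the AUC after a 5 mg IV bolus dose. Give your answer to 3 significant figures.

AUC_0→∞ = Dose_iv / CL
        = 5 / 30.3 = 0.165017 mg/L·hr

AUC = 0.165 mg/L·hr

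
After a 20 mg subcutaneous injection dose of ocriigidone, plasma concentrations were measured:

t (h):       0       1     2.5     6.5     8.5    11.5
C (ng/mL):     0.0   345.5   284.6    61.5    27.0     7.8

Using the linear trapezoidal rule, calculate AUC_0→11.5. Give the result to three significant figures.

Trapezoidal AUC_0→11.5:
  [0→1]: (0.0+345.5)/2 × 1 = 172.75
  [1→2.5]: (345.5+284.6)/2 × 1.5 = 472.575
  [2.5→6.5]: (284.6+61.5)/2 × 4 = 692.2
  [6.5→8.5]: (61.5+27.0)/2 × 2 = 88.5
  [8.5→11.5]: (27.0+7.8)/2 × 3 = 52.2
  Sum = 1478.225 ng/mL·h

AUC = 1480 ng/mL·h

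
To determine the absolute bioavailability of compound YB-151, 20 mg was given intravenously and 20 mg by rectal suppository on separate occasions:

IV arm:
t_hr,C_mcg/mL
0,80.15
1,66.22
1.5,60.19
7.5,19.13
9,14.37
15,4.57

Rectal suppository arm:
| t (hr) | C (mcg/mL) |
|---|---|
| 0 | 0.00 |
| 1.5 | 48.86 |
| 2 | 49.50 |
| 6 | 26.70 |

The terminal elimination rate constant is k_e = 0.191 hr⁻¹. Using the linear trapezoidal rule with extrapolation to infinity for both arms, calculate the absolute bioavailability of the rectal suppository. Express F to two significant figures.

Trapezoidal AUC_0→15 (IV):
  [0→1]: (80.15+66.22)/2 × 1 = 73.185
  [1→1.5]: (66.22+60.19)/2 × 0.5 = 31.6025
  [1.5→7.5]: (60.19+19.13)/2 × 6 = 237.96
  [7.5→9]: (19.13+14.37)/2 × 1.5 = 25.125
  [9→15]: (14.37+4.57)/2 × 6 = 56.82
  Sum = 424.6925 mcg/mL·hr
IV tail: 4.57/0.191 = 23.927; AUC_iv,0→∞ = 424.6925 + 23.927 = 448.6195 mcg/mL·hr
Trapezoidal AUC_0→6 (rectal suppository):
  [0→1.5]: (0.00+48.86)/2 × 1.5 = 36.645
  [1.5→2]: (48.86+49.50)/2 × 0.5 = 24.59
  [2→6]: (49.50+26.70)/2 × 4 = 152.4
  Sum = 213.635 mcg/mL·hr
rectal suppository tail: 26.70/0.191 = 139.791; AUC_ev,0→∞ = 213.635 + 139.791 = 353.426 mcg/mL·hr
F = (AUC_ev/D_ev)/(AUC_iv/D_iv) = (353.426/20)/(448.6195/20) = 17.6713/22.430975 = 0.7878

F = 0.79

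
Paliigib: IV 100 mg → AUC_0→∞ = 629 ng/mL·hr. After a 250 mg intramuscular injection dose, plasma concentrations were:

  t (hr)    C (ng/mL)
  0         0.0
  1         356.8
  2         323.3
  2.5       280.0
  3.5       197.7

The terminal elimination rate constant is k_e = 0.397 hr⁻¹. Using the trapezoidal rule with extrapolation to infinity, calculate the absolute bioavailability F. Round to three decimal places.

Trapezoidal AUC_0→3.5 (intramuscular injection):
  [0→1]: (0.0+356.8)/2 × 1 = 178.4
  [1→2]: (356.8+323.3)/2 × 1 = 340.05
  [2→2.5]: (323.3+280.0)/2 × 0.5 = 150.825
  [2.5→3.5]: (280.0+197.7)/2 × 1 = 238.85
  Sum = 908.125 ng/mL·hr
Tail: C_last/k_e = 197.7/0.397 = 497.985
AUC_0→∞ (intramuscular injection) = 908.125 + 497.985 = 1406.11 ng/mL·hr
F = (AUC_ev/D_ev)/(AUC_iv/D_iv) = (1406.11/250)/(629/100) = 5.62444/6.29 = 0.8942

F = 0.894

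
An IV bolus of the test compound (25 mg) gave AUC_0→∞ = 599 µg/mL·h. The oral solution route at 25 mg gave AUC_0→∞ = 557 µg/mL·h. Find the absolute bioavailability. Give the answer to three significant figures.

F = 0.930

F = (AUC_ev / D_ev) / (AUC_iv / D_iv)
  = (557/25) / (599/25)
  = 22.28 / 23.96 = 0.9299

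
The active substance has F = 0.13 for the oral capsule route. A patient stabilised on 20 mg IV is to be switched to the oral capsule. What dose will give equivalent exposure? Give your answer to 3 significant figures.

D_oral = 154 mg

For equal systemic exposure: F × D_ev = D_iv
D_ev = D_iv / F = 20 / 0.13 = 153.846 mg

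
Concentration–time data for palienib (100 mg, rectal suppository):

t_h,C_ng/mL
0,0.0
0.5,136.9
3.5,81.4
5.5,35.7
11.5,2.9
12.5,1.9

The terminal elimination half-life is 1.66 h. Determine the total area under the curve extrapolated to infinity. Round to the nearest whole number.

AUC = 602 ng/mL·h

Trapezoidal AUC_0→12.5:
  [0→0.5]: (0.0+136.9)/2 × 0.5 = 34.225
  [0.5→3.5]: (136.9+81.4)/2 × 3 = 327.45
  [3.5→5.5]: (81.4+35.7)/2 × 2 = 117.1
  [5.5→11.5]: (35.7+2.9)/2 × 6 = 115.8
  [11.5→12.5]: (2.9+1.9)/2 × 1 = 2.4
  Sum = 596.975 ng/mL·h
k_e = ln2 / t½ = 0.693147 / 1.66 = 0.4176 h^-1
Extrapolated tail: C_last / k_e = 1.9 / 0.4176 = 4.550
AUC_0→∞ = 596.975 + 4.550 = 601.525 ng/mL·h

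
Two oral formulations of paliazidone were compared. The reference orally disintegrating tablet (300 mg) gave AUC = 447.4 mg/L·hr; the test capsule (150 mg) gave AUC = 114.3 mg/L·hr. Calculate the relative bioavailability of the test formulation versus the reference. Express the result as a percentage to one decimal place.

F_rel = (AUC_test/D_test) / (AUC_ref/D_ref)
      = (114.3/150) / (447.4/300)
      = 0.762 / 1.49133 = 0.5110 = 51.10%

F_rel = 51.1%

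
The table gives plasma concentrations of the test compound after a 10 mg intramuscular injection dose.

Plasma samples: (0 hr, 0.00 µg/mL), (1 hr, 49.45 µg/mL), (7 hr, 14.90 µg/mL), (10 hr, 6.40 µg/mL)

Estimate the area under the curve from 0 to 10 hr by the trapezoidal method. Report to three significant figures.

Trapezoidal AUC_0→10:
  [0→1]: (0.00+49.45)/2 × 1 = 24.725
  [1→7]: (49.45+14.90)/2 × 6 = 193.05
  [7→10]: (14.90+6.40)/2 × 3 = 31.95
  Sum = 249.725 µg/mL·hr

AUC = 250 µg/mL·hr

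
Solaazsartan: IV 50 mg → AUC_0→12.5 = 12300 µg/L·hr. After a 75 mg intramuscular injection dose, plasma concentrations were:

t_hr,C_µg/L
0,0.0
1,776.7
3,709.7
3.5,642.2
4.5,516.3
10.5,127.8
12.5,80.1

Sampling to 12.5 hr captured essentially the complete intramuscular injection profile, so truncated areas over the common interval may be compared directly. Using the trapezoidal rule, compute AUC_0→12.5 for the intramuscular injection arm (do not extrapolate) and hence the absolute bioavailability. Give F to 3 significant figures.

Trapezoidal AUC_0→12.5 (intramuscular injection):
  [0→1]: (0.0+776.7)/2 × 1 = 388.35
  [1→3]: (776.7+709.7)/2 × 2 = 1486.4
  [3→3.5]: (709.7+642.2)/2 × 0.5 = 337.975
  [3.5→4.5]: (642.2+516.3)/2 × 1 = 579.25
  [4.5→10.5]: (516.3+127.8)/2 × 6 = 1932.3
  [10.5→12.5]: (127.8+80.1)/2 × 2 = 207.9
  Sum = 4932.175 µg/L·hr
F = (AUC_ev/D_ev)/(AUC_iv/D_iv) = (4932.175/75)/(12300/50) = 65.7623/246 = 0.2673

F = 0.267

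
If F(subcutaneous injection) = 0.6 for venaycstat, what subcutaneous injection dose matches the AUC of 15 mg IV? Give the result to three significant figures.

For equal systemic exposure: F × D_ev = D_iv
D_ev = D_iv / F = 15 / 0.6 = 25 mg

D_subcutaneous = 25.0 mg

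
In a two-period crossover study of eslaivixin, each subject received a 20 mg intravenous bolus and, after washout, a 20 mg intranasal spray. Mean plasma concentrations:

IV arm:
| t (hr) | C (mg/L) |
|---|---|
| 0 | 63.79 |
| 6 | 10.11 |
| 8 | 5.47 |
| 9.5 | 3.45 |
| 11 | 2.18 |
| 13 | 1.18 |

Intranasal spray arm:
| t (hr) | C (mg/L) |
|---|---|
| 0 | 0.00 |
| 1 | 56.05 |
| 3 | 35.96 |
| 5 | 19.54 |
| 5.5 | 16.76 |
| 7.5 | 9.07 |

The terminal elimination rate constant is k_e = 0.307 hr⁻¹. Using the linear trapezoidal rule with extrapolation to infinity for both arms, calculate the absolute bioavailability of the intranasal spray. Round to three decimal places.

F = 0.940

Trapezoidal AUC_0→13 (IV):
  [0→6]: (63.79+10.11)/2 × 6 = 221.7
  [6→8]: (10.11+5.47)/2 × 2 = 15.58
  [8→9.5]: (5.47+3.45)/2 × 1.5 = 6.69
  [9.5→11]: (3.45+2.18)/2 × 1.5 = 4.2225
  [11→13]: (2.18+1.18)/2 × 2 = 3.36
  Sum = 251.5525 mg/L·hr
IV tail: 1.18/0.307 = 3.844; AUC_iv,0→∞ = 251.5525 + 3.844 = 255.3965 mg/L·hr
Trapezoidal AUC_0→7.5 (intranasal spray):
  [0→1]: (0.00+56.05)/2 × 1 = 28.025
  [1→3]: (56.05+35.96)/2 × 2 = 92.01
  [3→5]: (35.96+19.54)/2 × 2 = 55.5
  [5→5.5]: (19.54+16.76)/2 × 0.5 = 9.075
  [5.5→7.5]: (16.76+9.07)/2 × 2 = 25.83
  Sum = 210.44 mg/L·hr
intranasal spray tail: 9.07/0.307 = 29.544; AUC_ev,0→∞ = 210.44 + 29.544 = 239.984 mg/L·hr
F = (AUC_ev/D_ev)/(AUC_iv/D_iv) = (239.984/20)/(255.3965/20) = 11.9992/12.769825 = 0.9397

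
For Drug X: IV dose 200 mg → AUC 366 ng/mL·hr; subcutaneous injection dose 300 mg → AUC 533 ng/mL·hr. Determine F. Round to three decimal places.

F = 0.971

F = (AUC_ev / D_ev) / (AUC_iv / D_iv)
  = (533/300) / (366/200)
  = 1.77667 / 1.83 = 0.9709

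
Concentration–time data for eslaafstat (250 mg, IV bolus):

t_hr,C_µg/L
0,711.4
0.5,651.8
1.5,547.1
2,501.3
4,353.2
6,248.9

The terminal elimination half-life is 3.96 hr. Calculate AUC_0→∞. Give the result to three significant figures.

AUC = 4080 µg/L·hr

Trapezoidal AUC_0→6:
  [0→0.5]: (711.4+651.8)/2 × 0.5 = 340.8
  [0.5→1.5]: (651.8+547.1)/2 × 1 = 599.45
  [1.5→2]: (547.1+501.3)/2 × 0.5 = 262.1
  [2→4]: (501.3+353.2)/2 × 2 = 854.5
  [4→6]: (353.2+248.9)/2 × 2 = 602.1
  Sum = 2658.95 µg/L·hr
k_e = ln2 / t½ = 0.693147 / 3.96 = 0.1750 hr^-1
Extrapolated tail: C_last / k_e = 248.9 / 0.175 = 1422.286
AUC_0→∞ = 2658.95 + 1422.286 = 4081.236 µg/L·hr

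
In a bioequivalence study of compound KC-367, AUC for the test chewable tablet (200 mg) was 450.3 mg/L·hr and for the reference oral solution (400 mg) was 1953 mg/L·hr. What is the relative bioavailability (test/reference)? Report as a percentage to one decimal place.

F_rel = 46.1%

F_rel = (AUC_test/D_test) / (AUC_ref/D_ref)
      = (450.3/200) / (1953/400)
      = 2.2515 / 4.8825 = 0.4611 = 46.11%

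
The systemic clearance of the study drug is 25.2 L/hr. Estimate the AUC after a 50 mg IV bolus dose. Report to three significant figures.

AUC_0→∞ = Dose_iv / CL
        = 50 / 25.2 = 1.98413 mg/L·hr

AUC = 1.98 mg/L·hr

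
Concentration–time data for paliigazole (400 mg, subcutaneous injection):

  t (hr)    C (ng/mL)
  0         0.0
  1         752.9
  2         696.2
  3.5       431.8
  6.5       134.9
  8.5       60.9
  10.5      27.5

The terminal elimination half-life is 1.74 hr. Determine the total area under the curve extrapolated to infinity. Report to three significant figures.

Trapezoidal AUC_0→10.5:
  [0→1]: (0.0+752.9)/2 × 1 = 376.45
  [1→2]: (752.9+696.2)/2 × 1 = 724.55
  [2→3.5]: (696.2+431.8)/2 × 1.5 = 846.0
  [3.5→6.5]: (431.8+134.9)/2 × 3 = 850.05
  [6.5→8.5]: (134.9+60.9)/2 × 2 = 195.8
  [8.5→10.5]: (60.9+27.5)/2 × 2 = 88.4
  Sum = 3081.25 ng/mL·hr
k_e = ln2 / t½ = 0.693147 / 1.74 = 0.3984 hr^-1
Extrapolated tail: C_last / k_e = 27.5 / 0.3984 = 69.026
AUC_0→∞ = 3081.25 + 69.026 = 3150.276 ng/mL·hr

AUC = 3150 ng/mL·hr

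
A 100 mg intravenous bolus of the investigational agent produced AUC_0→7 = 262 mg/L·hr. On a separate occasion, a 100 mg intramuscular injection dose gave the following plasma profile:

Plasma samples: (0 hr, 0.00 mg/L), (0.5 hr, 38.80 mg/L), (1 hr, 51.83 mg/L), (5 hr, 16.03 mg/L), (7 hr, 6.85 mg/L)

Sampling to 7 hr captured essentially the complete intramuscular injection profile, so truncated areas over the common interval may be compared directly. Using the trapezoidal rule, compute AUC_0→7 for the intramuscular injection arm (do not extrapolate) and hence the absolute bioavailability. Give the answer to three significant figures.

F = 0.729

Trapezoidal AUC_0→7 (intramuscular injection):
  [0→0.5]: (0.00+38.80)/2 × 0.5 = 9.7
  [0.5→1]: (38.80+51.83)/2 × 0.5 = 22.6575
  [1→5]: (51.83+16.03)/2 × 4 = 135.72
  [5→7]: (16.03+6.85)/2 × 2 = 22.88
  Sum = 190.9575 mg/L·hr
F = (AUC_ev/D_ev)/(AUC_iv/D_iv) = (190.9575/100)/(262/100) = 1.909575/2.62 = 0.7288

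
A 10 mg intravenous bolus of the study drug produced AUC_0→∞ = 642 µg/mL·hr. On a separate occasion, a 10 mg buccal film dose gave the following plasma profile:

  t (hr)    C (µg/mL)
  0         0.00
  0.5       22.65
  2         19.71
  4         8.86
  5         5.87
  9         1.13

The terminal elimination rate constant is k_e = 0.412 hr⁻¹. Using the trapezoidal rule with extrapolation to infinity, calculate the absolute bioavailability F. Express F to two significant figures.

F = 0.14

Trapezoidal AUC_0→9 (buccal film):
  [0→0.5]: (0.00+22.65)/2 × 0.5 = 5.6625
  [0.5→2]: (22.65+19.71)/2 × 1.5 = 31.77
  [2→4]: (19.71+8.86)/2 × 2 = 28.57
  [4→5]: (8.86+5.87)/2 × 1 = 7.365
  [5→9]: (5.87+1.13)/2 × 4 = 14.0
  Sum = 87.3675 µg/mL·hr
Tail: C_last/k_e = 1.13/0.412 = 2.743
AUC_0→∞ (buccal film) = 87.3675 + 2.743 = 90.1105 µg/mL·hr
F = (AUC_ev/D_ev)/(AUC_iv/D_iv) = (90.1105/10)/(642/10) = 9.01105/64.2 = 0.1404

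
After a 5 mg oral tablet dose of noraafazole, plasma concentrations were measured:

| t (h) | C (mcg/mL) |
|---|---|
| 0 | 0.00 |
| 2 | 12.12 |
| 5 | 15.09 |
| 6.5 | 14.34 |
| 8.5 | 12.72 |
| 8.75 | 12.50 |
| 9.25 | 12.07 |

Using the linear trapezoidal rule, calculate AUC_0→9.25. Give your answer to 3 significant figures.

Trapezoidal AUC_0→9.25:
  [0→2]: (0.00+12.12)/2 × 2 = 12.12
  [2→5]: (12.12+15.09)/2 × 3 = 40.815
  [5→6.5]: (15.09+14.34)/2 × 1.5 = 22.0725
  [6.5→8.5]: (14.34+12.72)/2 × 2 = 27.06
  [8.5→8.75]: (12.72+12.50)/2 × 0.25 = 3.1525
  [8.75→9.25]: (12.50+12.07)/2 × 0.5 = 6.1425
  Sum = 111.3625 mcg/mL·h

AUC = 111 mcg/mL·h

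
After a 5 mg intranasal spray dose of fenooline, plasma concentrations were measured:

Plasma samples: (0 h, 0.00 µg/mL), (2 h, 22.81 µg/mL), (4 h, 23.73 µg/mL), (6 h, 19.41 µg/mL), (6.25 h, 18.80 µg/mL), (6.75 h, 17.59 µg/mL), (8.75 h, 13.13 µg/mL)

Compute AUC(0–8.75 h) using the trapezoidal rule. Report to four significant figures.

Trapezoidal AUC_0→8.75:
  [0→2]: (0.00+22.81)/2 × 2 = 22.81
  [2→4]: (22.81+23.73)/2 × 2 = 46.54
  [4→6]: (23.73+19.41)/2 × 2 = 43.14
  [6→6.25]: (19.41+18.80)/2 × 0.25 = 4.77625
  [6.25→6.75]: (18.80+17.59)/2 × 0.5 = 9.0975
  [6.75→8.75]: (17.59+13.13)/2 × 2 = 30.72
  Sum = 157.08375 µg/mL·h

AUC = 157.1 µg/mL·h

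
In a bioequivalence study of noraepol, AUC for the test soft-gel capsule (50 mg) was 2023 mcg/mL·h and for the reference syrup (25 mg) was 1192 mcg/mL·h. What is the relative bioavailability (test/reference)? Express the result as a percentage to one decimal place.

F_rel = (AUC_test/D_test) / (AUC_ref/D_ref)
      = (2023/50) / (1192/25)
      = 40.46 / 47.68 = 0.8486 = 84.86%

F_rel = 84.9%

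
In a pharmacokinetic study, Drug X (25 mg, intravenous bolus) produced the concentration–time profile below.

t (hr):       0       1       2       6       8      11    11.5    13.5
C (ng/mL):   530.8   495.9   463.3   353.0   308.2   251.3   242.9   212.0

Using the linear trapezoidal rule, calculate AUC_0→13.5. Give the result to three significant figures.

AUC = 4700 ng/mL·hr

Trapezoidal AUC_0→13.5:
  [0→1]: (530.8+495.9)/2 × 1 = 513.35
  [1→2]: (495.9+463.3)/2 × 1 = 479.6
  [2→6]: (463.3+353.0)/2 × 4 = 1632.6
  [6→8]: (353.0+308.2)/2 × 2 = 661.2
  [8→11]: (308.2+251.3)/2 × 3 = 839.25
  [11→11.5]: (251.3+242.9)/2 × 0.5 = 123.55
  [11.5→13.5]: (242.9+212.0)/2 × 2 = 454.9
  Sum = 4704.45 ng/mL·hr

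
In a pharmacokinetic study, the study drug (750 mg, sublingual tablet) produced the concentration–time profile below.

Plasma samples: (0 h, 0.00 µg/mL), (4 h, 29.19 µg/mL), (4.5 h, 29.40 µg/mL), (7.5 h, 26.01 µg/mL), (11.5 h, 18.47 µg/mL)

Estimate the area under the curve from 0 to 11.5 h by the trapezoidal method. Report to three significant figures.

AUC = 245 µg/mL·h

Trapezoidal AUC_0→11.5:
  [0→4]: (0.00+29.19)/2 × 4 = 58.38
  [4→4.5]: (29.19+29.40)/2 × 0.5 = 14.6475
  [4.5→7.5]: (29.40+26.01)/2 × 3 = 83.115
  [7.5→11.5]: (26.01+18.47)/2 × 4 = 88.96
  Sum = 245.1025 µg/mL·h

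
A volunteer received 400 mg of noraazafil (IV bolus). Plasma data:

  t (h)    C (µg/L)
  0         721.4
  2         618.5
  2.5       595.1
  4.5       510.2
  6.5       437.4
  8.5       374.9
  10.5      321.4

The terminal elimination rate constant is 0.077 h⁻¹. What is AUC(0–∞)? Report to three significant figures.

AUC = 9380 µg/L·h

Trapezoidal AUC_0→10.5:
  [0→2]: (721.4+618.5)/2 × 2 = 1339.9
  [2→2.5]: (618.5+595.1)/2 × 0.5 = 303.4
  [2.5→4.5]: (595.1+510.2)/2 × 2 = 1105.3
  [4.5→6.5]: (510.2+437.4)/2 × 2 = 947.6
  [6.5→8.5]: (437.4+374.9)/2 × 2 = 812.3
  [8.5→10.5]: (374.9+321.4)/2 × 2 = 696.3
  Sum = 5204.8 µg/L·h
Extrapolated tail: C_last / k_e = 321.4 / 0.077 = 4174.026
AUC_0→∞ = 5204.8 + 4174.026 = 9378.826 µg/L·h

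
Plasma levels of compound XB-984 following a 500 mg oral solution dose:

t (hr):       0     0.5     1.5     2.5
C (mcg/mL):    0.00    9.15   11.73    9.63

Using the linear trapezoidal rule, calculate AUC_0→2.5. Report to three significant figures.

AUC = 23.4 mcg/mL·hr

Trapezoidal AUC_0→2.5:
  [0→0.5]: (0.00+9.15)/2 × 0.5 = 2.2875
  [0.5→1.5]: (9.15+11.73)/2 × 1 = 10.44
  [1.5→2.5]: (11.73+9.63)/2 × 1 = 10.68
  Sum = 23.4075 mcg/mL·hr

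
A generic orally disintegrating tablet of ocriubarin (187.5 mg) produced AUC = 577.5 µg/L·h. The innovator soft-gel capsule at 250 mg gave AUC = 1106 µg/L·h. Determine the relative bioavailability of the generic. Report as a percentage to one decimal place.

F_rel = (AUC_test/D_test) / (AUC_ref/D_ref)
      = (577.5/187.5) / (1106/250)
      = 3.08 / 4.424 = 0.6962 = 69.62%

F_rel = 69.6%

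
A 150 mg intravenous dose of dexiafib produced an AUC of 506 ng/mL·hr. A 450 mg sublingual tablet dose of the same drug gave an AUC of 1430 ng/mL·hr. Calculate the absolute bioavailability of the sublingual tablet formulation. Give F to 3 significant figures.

F = 0.942

F = (AUC_ev / D_ev) / (AUC_iv / D_iv)
  = (1430/450) / (506/150)
  = 3.17778 / 3.37333 = 0.9420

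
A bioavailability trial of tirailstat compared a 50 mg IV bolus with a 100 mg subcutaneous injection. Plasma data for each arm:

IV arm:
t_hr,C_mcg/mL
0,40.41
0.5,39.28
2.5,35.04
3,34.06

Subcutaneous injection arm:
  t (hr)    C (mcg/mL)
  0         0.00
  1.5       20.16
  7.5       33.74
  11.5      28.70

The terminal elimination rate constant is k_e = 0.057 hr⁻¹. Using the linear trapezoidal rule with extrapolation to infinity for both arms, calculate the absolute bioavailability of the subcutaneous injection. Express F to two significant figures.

F = 0.57

Trapezoidal AUC_0→3 (IV):
  [0→0.5]: (40.41+39.28)/2 × 0.5 = 19.9225
  [0.5→2.5]: (39.28+35.04)/2 × 2 = 74.32
  [2.5→3]: (35.04+34.06)/2 × 0.5 = 17.275
  Sum = 111.5175 mcg/mL·hr
IV tail: 34.06/0.057 = 597.544; AUC_iv,0→∞ = 111.5175 + 597.544 = 709.0615 mcg/mL·hr
Trapezoidal AUC_0→11.5 (subcutaneous injection):
  [0→1.5]: (0.00+20.16)/2 × 1.5 = 15.12
  [1.5→7.5]: (20.16+33.74)/2 × 6 = 161.7
  [7.5→11.5]: (33.74+28.70)/2 × 4 = 124.88
  Sum = 301.7 mcg/mL·hr
subcutaneous injection tail: 28.70/0.057 = 503.509; AUC_ev,0→∞ = 301.7 + 503.509 = 805.209 mcg/mL·hr
F = (AUC_ev/D_ev)/(AUC_iv/D_iv) = (805.209/100)/(709.0615/50) = 8.05209/14.18123 = 0.5678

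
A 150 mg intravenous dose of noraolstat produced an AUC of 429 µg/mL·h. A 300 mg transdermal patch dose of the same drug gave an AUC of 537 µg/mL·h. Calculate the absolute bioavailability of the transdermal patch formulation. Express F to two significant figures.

F = (AUC_ev / D_ev) / (AUC_iv / D_iv)
  = (537/300) / (429/150)
  = 1.79 / 2.86 = 0.6259

F = 0.63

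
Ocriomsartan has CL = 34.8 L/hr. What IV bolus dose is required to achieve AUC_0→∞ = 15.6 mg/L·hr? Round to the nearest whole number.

Dose = 543 mg

Dose_iv = CL × AUC_0→∞
     = 34.8 × 15.6 = 542.88 mg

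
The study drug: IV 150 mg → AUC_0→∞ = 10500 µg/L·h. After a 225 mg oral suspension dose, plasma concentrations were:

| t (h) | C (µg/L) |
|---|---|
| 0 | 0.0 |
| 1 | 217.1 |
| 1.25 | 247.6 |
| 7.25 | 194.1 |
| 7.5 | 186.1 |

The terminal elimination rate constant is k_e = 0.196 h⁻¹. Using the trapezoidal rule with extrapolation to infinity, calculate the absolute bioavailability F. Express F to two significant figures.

Trapezoidal AUC_0→7.5 (oral suspension):
  [0→1]: (0.0+217.1)/2 × 1 = 108.55
  [1→1.25]: (217.1+247.6)/2 × 0.25 = 58.0875
  [1.25→7.25]: (247.6+194.1)/2 × 6 = 1325.1
  [7.25→7.5]: (194.1+186.1)/2 × 0.25 = 47.525
  Sum = 1539.2625 µg/L·h
Tail: C_last/k_e = 186.1/0.196 = 949.490
AUC_0→∞ (oral suspension) = 1539.2625 + 949.490 = 2488.7525 µg/L·h
F = (AUC_ev/D_ev)/(AUC_iv/D_iv) = (2488.7525/225)/(10500/150) = 11.0611/70 = 0.1580

F = 0.16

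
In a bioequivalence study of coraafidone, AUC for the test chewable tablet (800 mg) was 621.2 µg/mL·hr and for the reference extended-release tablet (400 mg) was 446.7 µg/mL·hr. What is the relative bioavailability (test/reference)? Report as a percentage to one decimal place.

F_rel = (AUC_test/D_test) / (AUC_ref/D_ref)
      = (621.2/800) / (446.7/400)
      = 0.7765 / 1.11675 = 0.6953 = 69.53%

F_rel = 69.5%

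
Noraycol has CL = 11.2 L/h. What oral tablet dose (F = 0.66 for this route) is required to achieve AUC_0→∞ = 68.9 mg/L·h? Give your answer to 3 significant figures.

Dose = 1170 mg

Dose = CL × AUC_0→∞ / F
     = 11.2 × 68.9 / 0.66 = 1169.21 mg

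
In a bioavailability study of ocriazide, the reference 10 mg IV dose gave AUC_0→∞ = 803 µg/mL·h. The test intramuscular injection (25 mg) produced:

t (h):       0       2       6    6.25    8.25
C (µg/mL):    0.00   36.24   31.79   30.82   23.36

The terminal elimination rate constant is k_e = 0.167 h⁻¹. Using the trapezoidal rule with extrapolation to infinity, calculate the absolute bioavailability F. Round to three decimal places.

F = 0.186

Trapezoidal AUC_0→8.25 (intramuscular injection):
  [0→2]: (0.00+36.24)/2 × 2 = 36.24
  [2→6]: (36.24+31.79)/2 × 4 = 136.06
  [6→6.25]: (31.79+30.82)/2 × 0.25 = 7.82625
  [6.25→8.25]: (30.82+23.36)/2 × 2 = 54.18
  Sum = 234.30625 µg/mL·h
Tail: C_last/k_e = 23.36/0.167 = 139.880
AUC_0→∞ (intramuscular injection) = 234.30625 + 139.880 = 374.18625 µg/mL·h
F = (AUC_ev/D_ev)/(AUC_iv/D_iv) = (374.18625/25)/(803/10) = 14.96745/80.3 = 0.1864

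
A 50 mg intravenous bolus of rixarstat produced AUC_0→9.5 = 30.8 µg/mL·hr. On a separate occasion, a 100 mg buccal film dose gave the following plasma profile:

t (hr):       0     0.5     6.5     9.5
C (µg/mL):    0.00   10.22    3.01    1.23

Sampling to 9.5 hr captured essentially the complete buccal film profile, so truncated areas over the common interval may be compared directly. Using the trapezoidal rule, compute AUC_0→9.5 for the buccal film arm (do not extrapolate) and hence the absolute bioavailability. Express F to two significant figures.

F = 0.79

Trapezoidal AUC_0→9.5 (buccal film):
  [0→0.5]: (0.00+10.22)/2 × 0.5 = 2.555
  [0.5→6.5]: (10.22+3.01)/2 × 6 = 39.69
  [6.5→9.5]: (3.01+1.23)/2 × 3 = 6.36
  Sum = 48.605 µg/mL·hr
F = (AUC_ev/D_ev)/(AUC_iv/D_iv) = (48.605/100)/(30.8/50) = 0.48605/0.616 = 0.7890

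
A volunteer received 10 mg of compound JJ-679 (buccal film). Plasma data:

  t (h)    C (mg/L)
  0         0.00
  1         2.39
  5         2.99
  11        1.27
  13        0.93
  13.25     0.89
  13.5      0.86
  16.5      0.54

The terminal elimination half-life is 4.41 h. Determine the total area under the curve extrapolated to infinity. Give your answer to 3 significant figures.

Trapezoidal AUC_0→16.5:
  [0→1]: (0.00+2.39)/2 × 1 = 1.195
  [1→5]: (2.39+2.99)/2 × 4 = 10.76
  [5→11]: (2.99+1.27)/2 × 6 = 12.78
  [11→13]: (1.27+0.93)/2 × 2 = 2.2
  [13→13.25]: (0.93+0.89)/2 × 0.25 = 0.2275
  [13.25→13.5]: (0.89+0.86)/2 × 0.25 = 0.21875
  [13.5→16.5]: (0.86+0.54)/2 × 3 = 2.1
  Sum = 29.48125 mg/L·h
k_e = ln2 / t½ = 0.693147 / 4.41 = 0.1572 h^-1
Extrapolated tail: C_last / k_e = 0.54 / 0.1572 = 3.435
AUC_0→∞ = 29.48125 + 3.435 = 32.91625 mg/L·h

AUC = 32.9 mg/L·h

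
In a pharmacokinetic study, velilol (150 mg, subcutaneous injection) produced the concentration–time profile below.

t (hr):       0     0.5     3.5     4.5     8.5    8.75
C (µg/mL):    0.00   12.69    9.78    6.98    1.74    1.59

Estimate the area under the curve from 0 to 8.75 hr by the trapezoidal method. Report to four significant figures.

Trapezoidal AUC_0→8.75:
  [0→0.5]: (0.00+12.69)/2 × 0.5 = 3.1725
  [0.5→3.5]: (12.69+9.78)/2 × 3 = 33.705
  [3.5→4.5]: (9.78+6.98)/2 × 1 = 8.38
  [4.5→8.5]: (6.98+1.74)/2 × 4 = 17.44
  [8.5→8.75]: (1.74+1.59)/2 × 0.25 = 0.41625
  Sum = 63.11375 µg/mL·hr

AUC = 63.11 µg/mL·hr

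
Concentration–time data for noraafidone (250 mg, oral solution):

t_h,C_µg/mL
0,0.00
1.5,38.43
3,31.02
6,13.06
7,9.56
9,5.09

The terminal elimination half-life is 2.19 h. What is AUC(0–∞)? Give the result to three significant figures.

Trapezoidal AUC_0→9:
  [0→1.5]: (0.00+38.43)/2 × 1.5 = 28.8225
  [1.5→3]: (38.43+31.02)/2 × 1.5 = 52.0875
  [3→6]: (31.02+13.06)/2 × 3 = 66.12
  [6→7]: (13.06+9.56)/2 × 1 = 11.31
  [7→9]: (9.56+5.09)/2 × 2 = 14.65
  Sum = 172.99 µg/mL·h
k_e = ln2 / t½ = 0.693147 / 2.19 = 0.3165 h^-1
Extrapolated tail: C_last / k_e = 5.09 / 0.3165 = 16.082
AUC_0→∞ = 172.99 + 16.082 = 189.072 µg/mL·h

AUC = 189 µg/mL·h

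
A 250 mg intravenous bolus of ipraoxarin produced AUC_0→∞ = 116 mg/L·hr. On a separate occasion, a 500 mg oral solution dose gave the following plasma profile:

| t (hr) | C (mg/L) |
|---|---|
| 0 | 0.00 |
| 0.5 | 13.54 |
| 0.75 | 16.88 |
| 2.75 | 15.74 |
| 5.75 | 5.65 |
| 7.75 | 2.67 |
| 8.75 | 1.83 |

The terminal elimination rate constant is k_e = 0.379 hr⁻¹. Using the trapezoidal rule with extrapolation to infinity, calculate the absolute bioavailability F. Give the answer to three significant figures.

Trapezoidal AUC_0→8.75 (oral solution):
  [0→0.5]: (0.00+13.54)/2 × 0.5 = 3.385
  [0.5→0.75]: (13.54+16.88)/2 × 0.25 = 3.8025
  [0.75→2.75]: (16.88+15.74)/2 × 2 = 32.62
  [2.75→5.75]: (15.74+5.65)/2 × 3 = 32.085
  [5.75→7.75]: (5.65+2.67)/2 × 2 = 8.32
  [7.75→8.75]: (2.67+1.83)/2 × 1 = 2.25
  Sum = 82.4625 mg/L·hr
Tail: C_last/k_e = 1.83/0.379 = 4.828
AUC_0→∞ (oral solution) = 82.4625 + 4.828 = 87.2905 mg/L·hr
F = (AUC_ev/D_ev)/(AUC_iv/D_iv) = (87.2905/500)/(116/250) = 0.174581/0.464 = 0.3763

F = 0.376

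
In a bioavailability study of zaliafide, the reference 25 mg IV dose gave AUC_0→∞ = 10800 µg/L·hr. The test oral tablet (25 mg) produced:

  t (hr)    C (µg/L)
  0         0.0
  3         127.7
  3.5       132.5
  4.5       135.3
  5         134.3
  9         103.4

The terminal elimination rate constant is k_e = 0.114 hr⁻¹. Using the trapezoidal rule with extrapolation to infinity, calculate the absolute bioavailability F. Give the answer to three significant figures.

Trapezoidal AUC_0→9 (oral tablet):
  [0→3]: (0.0+127.7)/2 × 3 = 191.55
  [3→3.5]: (127.7+132.5)/2 × 0.5 = 65.05
  [3.5→4.5]: (132.5+135.3)/2 × 1 = 133.9
  [4.5→5]: (135.3+134.3)/2 × 0.5 = 67.4
  [5→9]: (134.3+103.4)/2 × 4 = 475.4
  Sum = 933.3 µg/L·hr
Tail: C_last/k_e = 103.4/0.114 = 907.018
AUC_0→∞ (oral tablet) = 933.3 + 907.018 = 1840.318 µg/L·hr
F = (AUC_ev/D_ev)/(AUC_iv/D_iv) = (1840.318/25)/(10800/25) = 73.61272/432 = 0.1704

F = 0.170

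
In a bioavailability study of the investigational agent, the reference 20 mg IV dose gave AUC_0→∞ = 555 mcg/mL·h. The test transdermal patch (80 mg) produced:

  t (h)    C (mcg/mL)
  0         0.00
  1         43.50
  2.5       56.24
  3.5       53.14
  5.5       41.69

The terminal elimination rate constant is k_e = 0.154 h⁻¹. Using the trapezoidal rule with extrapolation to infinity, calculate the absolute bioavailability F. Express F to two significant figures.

F = 0.23

Trapezoidal AUC_0→5.5 (transdermal patch):
  [0→1]: (0.00+43.50)/2 × 1 = 21.75
  [1→2.5]: (43.50+56.24)/2 × 1.5 = 74.805
  [2.5→3.5]: (56.24+53.14)/2 × 1 = 54.69
  [3.5→5.5]: (53.14+41.69)/2 × 2 = 94.83
  Sum = 246.075 mcg/mL·h
Tail: C_last/k_e = 41.69/0.154 = 270.714
AUC_0→∞ (transdermal patch) = 246.075 + 270.714 = 516.789 mcg/mL·h
F = (AUC_ev/D_ev)/(AUC_iv/D_iv) = (516.789/80)/(555/20) = 6.4598625/27.75 = 0.2328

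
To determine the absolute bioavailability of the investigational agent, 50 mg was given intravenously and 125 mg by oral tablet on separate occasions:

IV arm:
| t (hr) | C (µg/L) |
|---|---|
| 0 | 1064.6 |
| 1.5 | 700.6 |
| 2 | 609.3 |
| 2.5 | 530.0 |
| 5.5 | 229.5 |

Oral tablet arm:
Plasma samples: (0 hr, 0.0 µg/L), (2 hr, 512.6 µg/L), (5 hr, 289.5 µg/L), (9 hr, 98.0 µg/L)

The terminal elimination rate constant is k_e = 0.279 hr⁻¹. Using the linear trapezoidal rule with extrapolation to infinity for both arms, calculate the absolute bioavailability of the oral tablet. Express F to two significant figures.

Trapezoidal AUC_0→5.5 (IV):
  [0→1.5]: (1064.6+700.6)/2 × 1.5 = 1323.9
  [1.5→2]: (700.6+609.3)/2 × 0.5 = 327.475
  [2→2.5]: (609.3+530.0)/2 × 0.5 = 284.825
  [2.5→5.5]: (530.0+229.5)/2 × 3 = 1139.25
  Sum = 3075.45 µg/L·hr
IV tail: 229.5/0.279 = 822.581; AUC_iv,0→∞ = 3075.45 + 822.581 = 3898.031 µg/L·hr
Trapezoidal AUC_0→9 (oral tablet):
  [0→2]: (0.0+512.6)/2 × 2 = 512.6
  [2→5]: (512.6+289.5)/2 × 3 = 1203.15
  [5→9]: (289.5+98.0)/2 × 4 = 775.0
  Sum = 2490.75 µg/L·hr
oral tablet tail: 98.0/0.279 = 351.254; AUC_ev,0→∞ = 2490.75 + 351.254 = 2842.004 µg/L·hr
F = (AUC_ev/D_ev)/(AUC_iv/D_iv) = (2842.004/125)/(3898.031/50) = 22.736032/77.96062 = 0.2916

F = 0.29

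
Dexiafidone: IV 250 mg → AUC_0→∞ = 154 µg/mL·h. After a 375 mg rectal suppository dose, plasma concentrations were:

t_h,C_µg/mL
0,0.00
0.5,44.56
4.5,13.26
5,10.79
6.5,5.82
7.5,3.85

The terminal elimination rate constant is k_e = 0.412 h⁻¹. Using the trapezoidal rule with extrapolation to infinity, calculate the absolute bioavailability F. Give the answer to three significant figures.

Trapezoidal AUC_0→7.5 (rectal suppository):
  [0→0.5]: (0.00+44.56)/2 × 0.5 = 11.14
  [0.5→4.5]: (44.56+13.26)/2 × 4 = 115.64
  [4.5→5]: (13.26+10.79)/2 × 0.5 = 6.0125
  [5→6.5]: (10.79+5.82)/2 × 1.5 = 12.4575
  [6.5→7.5]: (5.82+3.85)/2 × 1 = 4.835
  Sum = 150.085 µg/mL·h
Tail: C_last/k_e = 3.85/0.412 = 9.345
AUC_0→∞ (rectal suppository) = 150.085 + 9.345 = 159.43 µg/mL·h
F = (AUC_ev/D_ev)/(AUC_iv/D_iv) = (159.43/375)/(154/250) = 0.425147/0.616 = 0.6902

F = 0.690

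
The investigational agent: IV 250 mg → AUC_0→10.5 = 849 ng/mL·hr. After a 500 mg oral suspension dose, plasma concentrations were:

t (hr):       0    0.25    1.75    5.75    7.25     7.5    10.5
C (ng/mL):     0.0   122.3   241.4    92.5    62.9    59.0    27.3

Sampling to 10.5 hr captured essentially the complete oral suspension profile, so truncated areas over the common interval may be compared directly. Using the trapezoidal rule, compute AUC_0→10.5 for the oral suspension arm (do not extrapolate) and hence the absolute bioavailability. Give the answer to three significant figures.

F = 0.717

Trapezoidal AUC_0→10.5 (oral suspension):
  [0→0.25]: (0.0+122.3)/2 × 0.25 = 15.2875
  [0.25→1.75]: (122.3+241.4)/2 × 1.5 = 272.775
  [1.75→5.75]: (241.4+92.5)/2 × 4 = 667.8
  [5.75→7.25]: (92.5+62.9)/2 × 1.5 = 116.55
  [7.25→7.5]: (62.9+59.0)/2 × 0.25 = 15.2375
  [7.5→10.5]: (59.0+27.3)/2 × 3 = 129.45
  Sum = 1217.1 ng/mL·hr
F = (AUC_ev/D_ev)/(AUC_iv/D_iv) = (1217.1/500)/(849/250) = 2.4342/3.396 = 0.7168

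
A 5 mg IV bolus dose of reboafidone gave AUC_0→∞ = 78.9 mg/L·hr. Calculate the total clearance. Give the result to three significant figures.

CL = Dose_iv / AUC_0→∞
   = 5 / 78.9 = 0.0633714 L/hr

CL = 0.0634 L/hr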